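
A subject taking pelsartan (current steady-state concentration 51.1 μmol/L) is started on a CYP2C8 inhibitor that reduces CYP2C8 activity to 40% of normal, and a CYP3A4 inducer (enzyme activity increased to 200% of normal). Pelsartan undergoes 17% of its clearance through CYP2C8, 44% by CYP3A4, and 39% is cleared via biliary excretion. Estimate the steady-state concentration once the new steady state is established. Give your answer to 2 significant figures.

38 μmol/L

The CYP2C8 pathway (17% of clearance) drops to 0.4× activity: 0.17 × 0.4 = 0.068.
The CYP3A4 pathway (44% of clearance) rises to 2× activity: 0.44 × 2 = 0.88.
The remaining 39% of clearance is unaffected.
New clearance relative to baseline: 0.068 + 0.88 + 0.39 = 1.338.
New steady-state concentration = 51.1 / 1.338 = 38 μmol/L (concentration scales inversely with clearance).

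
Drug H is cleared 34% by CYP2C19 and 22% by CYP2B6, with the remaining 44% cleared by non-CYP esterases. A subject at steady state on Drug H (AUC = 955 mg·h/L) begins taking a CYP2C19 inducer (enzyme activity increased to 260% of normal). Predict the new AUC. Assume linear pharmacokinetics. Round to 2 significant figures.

6.2 × 10² mg·h/L

The CYP2C19 pathway (34% of clearance) is boosted to 2.6× activity: 0.34 × 2.6 = 0.884.
CYP2B6 (22%) and the residual 44% are unaffected.
New clearance relative to baseline: 0.884 + 0.22 + 0.44 = 1.544.
AUC ∝ 1/CL, so new value = 955 / 1.544 = 6.2 × 10² mg·h/L.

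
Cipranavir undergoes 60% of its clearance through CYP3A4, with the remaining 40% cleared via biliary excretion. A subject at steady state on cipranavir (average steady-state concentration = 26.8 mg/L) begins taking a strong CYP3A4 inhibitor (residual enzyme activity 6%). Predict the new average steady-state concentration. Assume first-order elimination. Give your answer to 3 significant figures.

61.5 mg/L

The CYP3A4 pathway (60% of clearance) is reduced to 0.06× activity: 0.6 × 0.06 = 0.036.
Non-CYP routes (40%) are unchanged.
Relative clearance = 0.036 + 0.4 = 0.436.
With dosing unchanged, average steady-state concentration scales as 1/CL: 26.8 / 0.436 = 61.5 mg/L.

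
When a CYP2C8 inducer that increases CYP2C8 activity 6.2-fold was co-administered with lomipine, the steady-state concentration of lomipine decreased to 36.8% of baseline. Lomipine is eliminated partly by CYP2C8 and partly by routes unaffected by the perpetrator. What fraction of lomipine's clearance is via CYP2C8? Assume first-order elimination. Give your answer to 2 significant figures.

0.33

CL'/CL = 1 / 0.368 = 2.717
6.2·fm + (1 − fm) = 2.717
fm = (2.717 − 1) / (6.2 − 1) = 0.33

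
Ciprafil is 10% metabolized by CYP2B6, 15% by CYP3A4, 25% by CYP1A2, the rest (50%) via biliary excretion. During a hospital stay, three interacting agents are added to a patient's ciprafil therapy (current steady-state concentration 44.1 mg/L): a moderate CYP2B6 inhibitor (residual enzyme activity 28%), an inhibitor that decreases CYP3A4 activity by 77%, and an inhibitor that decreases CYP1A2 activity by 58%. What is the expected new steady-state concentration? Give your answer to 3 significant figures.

66.1 mg/L

The CYP2B6 pathway (10% of clearance) is reduced to 0.28× activity: 0.1 × 0.28 = 0.028.
The CYP3A4 pathway (15% of clearance) falls to 0.23× activity: 0.15 × 0.23 = 0.0345.
The CYP1A2 pathway (25% of clearance) drops to 0.42× activity: 0.25 × 0.42 = 0.105.
The remaining 50% of clearance is unaffected.
New clearance relative to baseline: 0.028 + 0.0345 + 0.105 + 0.5 = 0.6675.
Steady-state concentration ∝ 1/CL: new value = 44.1 / 0.6675 = 66.1 mg/L.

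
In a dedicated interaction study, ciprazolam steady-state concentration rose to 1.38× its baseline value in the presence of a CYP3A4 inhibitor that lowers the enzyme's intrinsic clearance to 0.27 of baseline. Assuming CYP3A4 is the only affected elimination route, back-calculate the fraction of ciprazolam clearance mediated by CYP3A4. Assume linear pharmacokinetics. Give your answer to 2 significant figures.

0.38

CL'/CL = 1 / 1.38 = 0.7246
0.27·fm + (1 − fm) = 0.7246
fm = (0.7246 − 1) / (0.27 − 1) = 0.38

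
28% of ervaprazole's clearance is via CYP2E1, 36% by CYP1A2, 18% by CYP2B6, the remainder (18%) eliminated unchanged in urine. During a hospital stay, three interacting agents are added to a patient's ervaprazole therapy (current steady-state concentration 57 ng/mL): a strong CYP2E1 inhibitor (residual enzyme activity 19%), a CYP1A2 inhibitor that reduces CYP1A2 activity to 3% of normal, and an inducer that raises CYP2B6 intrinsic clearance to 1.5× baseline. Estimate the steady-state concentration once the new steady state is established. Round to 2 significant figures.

The CYP2E1 pathway (28% of clearance) falls to 0.19× activity: 0.28 × 0.19 = 0.0532.
The CYP1A2 pathway (36% of clearance) falls to 0.03× activity: 0.36 × 0.03 = 0.0108.
The CYP2B6 pathway (18% of clearance) increases to 1.5× activity: 0.18 × 1.5 = 0.27.
Non-CYP routes (18%) are unchanged.
New clearance relative to baseline: 0.0532 + 0.0108 + 0.27 + 0.18 = 0.514.
Dividing the baseline by the relative clearance: 57 / 0.514 = 1.1 × 10² ng/mL.

1.1 × 10² ng/mL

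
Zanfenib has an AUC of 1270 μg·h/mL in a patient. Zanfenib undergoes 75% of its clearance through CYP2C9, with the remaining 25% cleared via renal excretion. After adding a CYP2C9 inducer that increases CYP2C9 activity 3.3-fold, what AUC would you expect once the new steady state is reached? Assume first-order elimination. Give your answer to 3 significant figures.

466 μg·h/mL

CYP2C9: 0.75 × 3.3 = 2.475
Other: 0.25 (unchanged)
New clearance relative to baseline: 2.475 + 0.25 = 2.725.
New AUC = baseline ÷ relative clearance = 1270 / 2.725 = 466 μg·h/mL.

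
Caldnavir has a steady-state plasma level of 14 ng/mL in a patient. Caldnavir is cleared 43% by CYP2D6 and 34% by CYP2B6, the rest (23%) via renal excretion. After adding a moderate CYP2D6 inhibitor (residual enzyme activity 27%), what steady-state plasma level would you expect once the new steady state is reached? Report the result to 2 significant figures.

The CYP2D6 pathway (43% of clearance) is reduced to 0.27× activity: 0.43 × 0.27 = 0.1161.
CYP2B6 (34%) and the residual 23% are unaffected.
New clearance relative to baseline: 0.1161 + 0.34 + 0.23 = 0.6861.
New steady-state plasma level = baseline ÷ relative clearance = 14 / 0.6861 = 20 ng/mL.

20 ng/mL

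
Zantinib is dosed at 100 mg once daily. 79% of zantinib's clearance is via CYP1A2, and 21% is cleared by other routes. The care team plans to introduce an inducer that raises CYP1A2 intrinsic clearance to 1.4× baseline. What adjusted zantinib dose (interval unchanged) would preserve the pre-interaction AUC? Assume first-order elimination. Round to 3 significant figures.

132 mg

CYP1A2: 0.79 × 1.4 = 1.106
Other: 0.21 (unchanged)
Relative clearance = 1.106 + 0.21 = 1.316.
To maintain the same steady-state level, dose must scale with clearance: new dose = 100 × 1.316 = 132 mg.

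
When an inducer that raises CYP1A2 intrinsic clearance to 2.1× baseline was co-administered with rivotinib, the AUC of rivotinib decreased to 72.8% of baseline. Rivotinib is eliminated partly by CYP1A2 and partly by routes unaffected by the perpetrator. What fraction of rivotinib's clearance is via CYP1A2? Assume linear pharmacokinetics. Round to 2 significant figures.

0.34

Write x for the fraction cleared via CYP1A2. The observed AUC change means clearance rose to 1/0.728 = 1.374 of baseline.
Setting x·2.1 + (1 − x) = 1.374 and solving: x = (1.374 − 1)/(2.1 − 1) = 0.34.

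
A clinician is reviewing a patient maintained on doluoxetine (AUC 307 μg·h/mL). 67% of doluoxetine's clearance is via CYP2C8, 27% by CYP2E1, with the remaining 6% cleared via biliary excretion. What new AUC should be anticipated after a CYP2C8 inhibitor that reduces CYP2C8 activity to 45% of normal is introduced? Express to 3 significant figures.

CYP2C8: 0.67 × 0.45 = 0.3015
CYP2E1: 0.27 (unchanged)
Other: 0.06 (unchanged)
New clearance relative to baseline: 0.3015 + 0.27 + 0.06 = 0.6315.
New AUC = baseline ÷ relative clearance = 307 / 0.6315 = 486 μg·h/mL.

486 μg·h/mL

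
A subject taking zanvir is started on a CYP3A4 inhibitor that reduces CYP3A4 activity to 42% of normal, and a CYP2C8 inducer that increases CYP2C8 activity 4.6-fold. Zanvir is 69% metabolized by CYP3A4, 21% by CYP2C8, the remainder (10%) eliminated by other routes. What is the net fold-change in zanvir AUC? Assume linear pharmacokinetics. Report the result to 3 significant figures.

CYP3A4: 0.69 × 0.42 = 0.2898
CYP2C8: 0.21 × 4.6 = 0.966
Other: 0.1 (unchanged)
New clearance relative to baseline: 0.2898 + 0.966 + 0.1 = 1.3558.
Because AUC varies inversely with clearance, the combined effect is 1 / 1.3558 = 0.738.

0.738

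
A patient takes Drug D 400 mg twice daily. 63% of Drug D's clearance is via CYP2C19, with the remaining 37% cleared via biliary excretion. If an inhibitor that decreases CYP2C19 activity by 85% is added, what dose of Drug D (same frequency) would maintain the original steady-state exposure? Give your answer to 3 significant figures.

186 mg

The CYP2C19 pathway (63% of clearance) falls to 0.15× activity: 0.63 × 0.15 = 0.0945.
The remaining 37% of clearance is unaffected.
Relative clearance = 0.0945 + 0.37 = 0.4645.
Css,avg = (dose rate)/CL, so holding Css fixed requires dose ∝ CL: 400 × 0.4645 = 186 mg.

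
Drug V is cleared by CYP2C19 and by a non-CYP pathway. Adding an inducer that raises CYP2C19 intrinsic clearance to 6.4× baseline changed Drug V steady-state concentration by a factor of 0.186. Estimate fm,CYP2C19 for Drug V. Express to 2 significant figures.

Let fm be the CYP2C19 fraction. New clearance relative to baseline = fm × 6.4 + (1 − fm).
Steady-state concentration ratio = 1 / (new CL fraction), so new CL fraction = 1 / 0.186 = 5.376.
fm × 6.4 + 1 − fm = 5.376  ⇒  fm × (6.4 − 1) = 4.376  ⇒  fm = 0.81.

0.81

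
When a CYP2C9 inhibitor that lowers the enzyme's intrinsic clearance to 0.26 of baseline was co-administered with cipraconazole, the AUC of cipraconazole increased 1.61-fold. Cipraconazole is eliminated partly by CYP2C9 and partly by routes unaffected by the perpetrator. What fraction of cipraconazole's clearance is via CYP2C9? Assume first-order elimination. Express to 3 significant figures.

0.512

Let x = fm,CYP2C9. Because AUC ∝ 1/CL, relative clearance fell to 1/1.61 = 0.6211.
Only the CYP2C9 route changed, so 0.6211 = x·0.26 + (1 − x), giving x = 0.512.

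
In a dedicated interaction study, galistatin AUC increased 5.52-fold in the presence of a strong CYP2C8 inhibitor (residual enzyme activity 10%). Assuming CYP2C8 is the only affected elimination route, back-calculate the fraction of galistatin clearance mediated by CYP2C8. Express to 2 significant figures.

Let x = fm,CYP2C8. Because AUC ∝ 1/CL, relative clearance fell to 1/5.52 = 0.1812.
Setting x·0.1 + (1 − x) = 0.1812 and solving: x = (0.1812 − 1)/(0.1 − 1) = 0.91.

0.91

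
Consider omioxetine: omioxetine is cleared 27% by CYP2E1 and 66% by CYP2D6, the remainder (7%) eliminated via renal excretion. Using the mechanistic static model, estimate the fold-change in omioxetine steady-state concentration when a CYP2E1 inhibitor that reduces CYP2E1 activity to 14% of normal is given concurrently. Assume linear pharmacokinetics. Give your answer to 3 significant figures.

The CYP2E1 pathway (27% of clearance) is reduced to 0.14× activity: 0.27 × 0.14 = 0.0378.
CYP2D6 (66%) and the residual 7% are unaffected.
Relative clearance = 0.0378 + 0.66 + 0.07 = 0.7678.
Since steady-state concentration ∝ 1/CL, the ratio is 1 / 0.7678 = 1.30.

1.30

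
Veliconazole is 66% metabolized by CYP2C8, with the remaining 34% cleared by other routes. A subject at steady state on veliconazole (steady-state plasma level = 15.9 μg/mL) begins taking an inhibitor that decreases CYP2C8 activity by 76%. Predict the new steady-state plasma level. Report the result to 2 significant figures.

The CYP2C8 pathway (66% of clearance) drops to 0.24× activity: 0.66 × 0.24 = 0.1584.
Non-CYP routes (34%) are unchanged.
New clearance relative to baseline: 0.1584 + 0.34 = 0.4984.
With dosing unchanged, steady-state plasma level scales as 1/CL: 15.9 / 0.4984 = 32 μg/mL.

32 μg/mL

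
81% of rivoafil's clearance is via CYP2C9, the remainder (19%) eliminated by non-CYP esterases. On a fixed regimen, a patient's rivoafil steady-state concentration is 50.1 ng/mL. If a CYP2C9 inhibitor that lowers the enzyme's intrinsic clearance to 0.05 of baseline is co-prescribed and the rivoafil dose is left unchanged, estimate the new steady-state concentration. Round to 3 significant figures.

217 ng/mL

The CYP2C9 pathway (81% of clearance) falls to 0.05× activity: 0.81 × 0.05 = 0.0405.
The remaining 19% of clearance is unaffected.
Relative clearance = 0.0405 + 0.19 = 0.2305.
New steady-state concentration = baseline ÷ relative clearance = 50.1 / 0.2305 = 217 ng/mL.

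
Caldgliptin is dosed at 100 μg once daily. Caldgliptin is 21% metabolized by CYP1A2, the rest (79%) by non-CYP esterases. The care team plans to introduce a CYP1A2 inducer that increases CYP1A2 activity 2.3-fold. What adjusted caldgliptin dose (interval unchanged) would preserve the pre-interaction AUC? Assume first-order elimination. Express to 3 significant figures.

The CYP1A2 pathway (21% of clearance) is boosted to 2.3× activity: 0.21 × 2.3 = 0.483.
Non-CYP routes (79%) are unchanged.
New clearance relative to baseline: 0.483 + 0.79 = 1.273.
To maintain the same steady-state level, dose must scale with clearance: new dose = 100 × 1.273 = 127 μg.

127 μg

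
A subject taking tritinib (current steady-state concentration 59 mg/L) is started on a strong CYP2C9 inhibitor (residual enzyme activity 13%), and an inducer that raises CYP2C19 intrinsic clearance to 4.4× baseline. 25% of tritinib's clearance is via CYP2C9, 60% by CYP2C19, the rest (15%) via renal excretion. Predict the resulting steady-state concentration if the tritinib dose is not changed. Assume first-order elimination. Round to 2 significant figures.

21 mg/L

CYP2C9: 0.25 × 0.13 = 0.0325
CYP2C19: 0.6 × 4.4 = 2.64
Other: 0.15 (unchanged)
CL_new/CL_old = 0.0325 + 2.64 + 0.15 = 2.8225.
New steady-state concentration = 59 / 2.8225 = 21 mg/L (concentration scales inversely with clearance).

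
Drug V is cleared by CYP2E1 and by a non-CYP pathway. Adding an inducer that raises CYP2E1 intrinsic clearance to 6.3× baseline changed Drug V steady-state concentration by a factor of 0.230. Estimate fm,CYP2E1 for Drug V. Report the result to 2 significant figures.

CL'/CL = 1 / 0.230 = 4.348
6.3·fm + (1 − fm) = 4.348
fm = (4.348 − 1) / (6.3 − 1) = 0.63

0.63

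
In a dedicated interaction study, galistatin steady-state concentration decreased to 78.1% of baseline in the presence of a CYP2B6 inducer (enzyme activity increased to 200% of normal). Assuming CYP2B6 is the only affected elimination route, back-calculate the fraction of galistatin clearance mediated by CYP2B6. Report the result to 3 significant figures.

0.280

CL'/CL = 1 / 0.781 = 1.28
2·fm + (1 − fm) = 1.28
fm = (1.28 − 1) / (2 − 1) = 0.280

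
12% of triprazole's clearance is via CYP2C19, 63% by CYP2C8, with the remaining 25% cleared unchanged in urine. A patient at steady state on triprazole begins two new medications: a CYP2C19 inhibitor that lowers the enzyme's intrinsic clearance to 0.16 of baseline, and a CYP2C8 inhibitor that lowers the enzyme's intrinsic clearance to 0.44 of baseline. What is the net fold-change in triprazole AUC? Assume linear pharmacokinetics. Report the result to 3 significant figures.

The CYP2C19 pathway (12% of clearance) falls to 0.16× activity: 0.12 × 0.16 = 0.0192.
The CYP2C8 pathway (63% of clearance) drops to 0.44× activity: 0.63 × 0.44 = 0.2772.
Non-CYP routes (25%) are unchanged.
New clearance relative to baseline: 0.0192 + 0.2772 + 0.25 = 0.5464.
Net AUC ratio = 1 / 0.5464 = 1.83.

1.83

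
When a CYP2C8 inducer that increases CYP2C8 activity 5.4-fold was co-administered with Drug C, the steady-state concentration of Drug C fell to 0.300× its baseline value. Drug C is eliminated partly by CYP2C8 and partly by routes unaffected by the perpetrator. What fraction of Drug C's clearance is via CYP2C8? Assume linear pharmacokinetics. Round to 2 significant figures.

CL'/CL = 1 / 0.300 = 3.333
5.4·fm + (1 − fm) = 3.333
fm = (3.333 − 1) / (5.4 − 1) = 0.53

0.53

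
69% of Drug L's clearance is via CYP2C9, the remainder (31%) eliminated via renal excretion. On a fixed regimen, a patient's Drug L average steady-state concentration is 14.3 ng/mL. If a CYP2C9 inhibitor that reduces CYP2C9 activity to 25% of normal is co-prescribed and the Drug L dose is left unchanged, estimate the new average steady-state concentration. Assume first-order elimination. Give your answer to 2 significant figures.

The CYP2C9 pathway (69% of clearance) is reduced to 0.25× activity: 0.69 × 0.25 = 0.1725.
Non-CYP routes (31%) are unchanged.
CL_new/CL_old = 0.1725 + 0.31 = 0.4825.
With dosing unchanged, average steady-state concentration scales as 1/CL: 14.3 / 0.4825 = 30 ng/mL.

30 ng/mL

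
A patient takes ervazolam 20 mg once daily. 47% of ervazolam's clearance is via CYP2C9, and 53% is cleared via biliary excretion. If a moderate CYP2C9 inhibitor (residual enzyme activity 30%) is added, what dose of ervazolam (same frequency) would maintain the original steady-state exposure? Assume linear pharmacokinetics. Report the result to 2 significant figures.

13 mg

CYP2C9: 0.47 × 0.3 = 0.141
Other: 0.53 (unchanged)
New clearance relative to baseline: 0.141 + 0.53 = 0.671.
Css,avg = (dose rate)/CL, so holding Css fixed requires dose ∝ CL: 20 × 0.671 = 13 mg.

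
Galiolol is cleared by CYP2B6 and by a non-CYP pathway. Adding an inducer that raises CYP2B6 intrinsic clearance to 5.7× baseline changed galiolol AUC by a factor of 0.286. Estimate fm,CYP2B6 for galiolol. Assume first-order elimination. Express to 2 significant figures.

0.53

CL'/CL = 1 / 0.286 = 3.497
5.7·fm + (1 − fm) = 3.497
fm = (3.497 − 1) / (5.7 − 1) = 0.53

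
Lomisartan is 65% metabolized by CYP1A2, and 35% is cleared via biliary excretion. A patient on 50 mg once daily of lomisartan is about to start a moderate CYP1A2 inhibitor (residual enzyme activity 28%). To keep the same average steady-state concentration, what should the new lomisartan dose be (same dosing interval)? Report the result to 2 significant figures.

The CYP1A2 pathway (65% of clearance) is reduced to 0.28× activity: 0.65 × 0.28 = 0.182.
Non-CYP routes (35%) are unchanged.
New clearance relative to baseline: 0.182 + 0.35 = 0.532.
To maintain the same steady-state level, dose must scale with clearance: new dose = 50 × 0.532 = 27 mg.

27 mg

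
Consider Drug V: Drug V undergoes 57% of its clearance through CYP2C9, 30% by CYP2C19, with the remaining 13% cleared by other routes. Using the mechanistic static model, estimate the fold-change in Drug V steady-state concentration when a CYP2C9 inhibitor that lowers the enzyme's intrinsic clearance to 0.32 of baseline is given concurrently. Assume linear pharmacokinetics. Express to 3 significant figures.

1.63

The CYP2C9 pathway (57% of clearance) is reduced to 0.32× activity: 0.57 × 0.32 = 0.1824.
CYP2C19 (30%) and the residual 13% are unaffected.
CL_new/CL_old = 0.1824 + 0.3 + 0.13 = 0.6124.
Steady-state concentration ratio = CL_old/CL_new = 1 / 0.6124 = 1.63.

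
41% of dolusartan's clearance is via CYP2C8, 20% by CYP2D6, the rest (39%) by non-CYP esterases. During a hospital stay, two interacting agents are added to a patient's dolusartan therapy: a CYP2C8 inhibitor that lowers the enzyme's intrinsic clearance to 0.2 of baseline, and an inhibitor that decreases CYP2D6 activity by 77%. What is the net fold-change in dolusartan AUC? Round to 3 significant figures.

1.93

CYP2C8: 0.41 × 0.2 = 0.082
CYP2D6: 0.2 × 0.23 = 0.046
Other: 0.39 (unchanged)
Relative clearance = 0.082 + 0.046 + 0.39 = 0.518.
Because AUC varies inversely with clearance, the combined effect is 1 / 0.518 = 1.93.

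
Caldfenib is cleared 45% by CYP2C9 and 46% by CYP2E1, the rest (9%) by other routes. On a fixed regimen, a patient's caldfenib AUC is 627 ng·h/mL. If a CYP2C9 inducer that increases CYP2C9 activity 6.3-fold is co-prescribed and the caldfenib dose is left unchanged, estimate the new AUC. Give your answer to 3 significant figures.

185 ng·h/mL

The CYP2C9 pathway (45% of clearance) is boosted to 6.3× activity: 0.45 × 6.3 = 2.835.
CYP2E1 (46%) and the residual 9% are unaffected.
CL_new/CL_old = 2.835 + 0.46 + 0.09 = 3.385.
With dosing unchanged, AUC scales as 1/CL: 627 / 3.385 = 185 ng·h/mL.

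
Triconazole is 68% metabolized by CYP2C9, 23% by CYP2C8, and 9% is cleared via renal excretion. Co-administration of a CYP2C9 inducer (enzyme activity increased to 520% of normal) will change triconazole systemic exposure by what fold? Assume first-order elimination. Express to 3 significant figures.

CYP2C9: 0.68 × 5.2 = 3.536
CYP2C8: 0.23 (unchanged)
Other: 0.09 (unchanged)
Relative clearance = 3.536 + 0.23 + 0.09 = 3.856.
Systemic exposure ratio = CL_old/CL_new = 1 / 3.856 = 0.259.

0.259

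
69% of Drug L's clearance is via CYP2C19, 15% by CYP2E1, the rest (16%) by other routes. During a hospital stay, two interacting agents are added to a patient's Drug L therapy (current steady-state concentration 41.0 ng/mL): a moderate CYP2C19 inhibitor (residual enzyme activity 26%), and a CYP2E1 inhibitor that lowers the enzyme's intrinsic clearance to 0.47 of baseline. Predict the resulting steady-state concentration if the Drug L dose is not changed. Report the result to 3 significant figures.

The CYP2C19 pathway (69% of clearance) falls to 0.26× activity: 0.69 × 0.26 = 0.1794.
The CYP2E1 pathway (15% of clearance) falls to 0.47× activity: 0.15 × 0.47 = 0.0705.
The remaining 16% of clearance is unaffected.
New clearance relative to baseline: 0.1794 + 0.0705 + 0.16 = 0.4099.
Steady-state concentration ∝ 1/CL: new value = 41.0 / 0.4099 = 100 ng/mL.

100 ng/mL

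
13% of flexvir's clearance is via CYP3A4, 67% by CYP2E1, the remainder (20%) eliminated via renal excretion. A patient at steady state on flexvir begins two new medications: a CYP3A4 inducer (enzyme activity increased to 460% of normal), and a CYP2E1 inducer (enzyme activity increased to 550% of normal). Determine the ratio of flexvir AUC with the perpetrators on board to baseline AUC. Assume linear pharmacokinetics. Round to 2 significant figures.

CYP3A4: 0.13 × 4.6 = 0.598
CYP2E1: 0.67 × 5.5 = 3.685
Other: 0.2 (unchanged)
CL_new/CL_old = 0.598 + 3.685 + 0.2 = 4.483.
Net AUC ratio = 1 / 4.483 = 0.22.

0.22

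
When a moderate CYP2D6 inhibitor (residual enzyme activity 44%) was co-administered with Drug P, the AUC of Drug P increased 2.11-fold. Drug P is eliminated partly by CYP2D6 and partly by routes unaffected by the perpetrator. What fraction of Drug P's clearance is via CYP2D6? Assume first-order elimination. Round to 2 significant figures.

0.94

Let fm be the CYP2D6 fraction. New clearance relative to baseline = fm × 0.44 + (1 − fm).
AUC ratio = 1 / (new CL fraction), so new CL fraction = 1 / 2.11 = 0.4739.
fm × 0.44 + 1 − fm = 0.4739  ⇒  fm × (0.44 − 1) = −0.5261  ⇒  fm = 0.94.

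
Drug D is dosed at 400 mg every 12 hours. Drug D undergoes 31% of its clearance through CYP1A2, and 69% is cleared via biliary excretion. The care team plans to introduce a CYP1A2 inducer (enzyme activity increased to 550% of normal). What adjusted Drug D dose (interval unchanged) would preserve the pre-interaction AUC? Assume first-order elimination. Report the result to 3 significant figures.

The CYP1A2 pathway (31% of clearance) is boosted to 5.5× activity: 0.31 × 5.5 = 1.705.
The remaining 69% of clearance is unaffected.
CL_new/CL_old = 1.705 + 0.69 = 2.395.
To maintain the same steady-state level, dose must scale with clearance: new dose = 400 × 2.395 = 958 mg.

958 mg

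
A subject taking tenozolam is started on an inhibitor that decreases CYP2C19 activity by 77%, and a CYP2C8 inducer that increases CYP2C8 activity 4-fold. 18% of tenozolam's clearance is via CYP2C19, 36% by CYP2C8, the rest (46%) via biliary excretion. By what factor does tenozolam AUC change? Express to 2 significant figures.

The CYP2C19 pathway (18% of clearance) is reduced to 0.23× activity: 0.18 × 0.23 = 0.0414.
The CYP2C8 pathway (36% of clearance) is boosted to 4× activity: 0.36 × 4 = 1.44.
The remaining 46% of clearance is unaffected.
CL_new/CL_old = 0.0414 + 1.44 + 0.46 = 1.9414.
AUC ∝ 1/CL: fold-change = 1 / 1.9414 = 0.52.

0.52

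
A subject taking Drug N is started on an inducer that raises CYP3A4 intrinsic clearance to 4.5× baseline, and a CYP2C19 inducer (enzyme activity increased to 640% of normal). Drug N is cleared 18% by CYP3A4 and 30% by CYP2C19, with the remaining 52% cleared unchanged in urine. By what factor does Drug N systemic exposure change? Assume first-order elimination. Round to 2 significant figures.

0.31

The CYP3A4 pathway (18% of clearance) increases to 4.5× activity: 0.18 × 4.5 = 0.81.
The CYP2C19 pathway (30% of clearance) rises to 6.4× activity: 0.3 × 6.4 = 1.92.
The remaining 52% of clearance is unaffected.
Relative clearance = 0.81 + 1.92 + 0.52 = 3.25.
Systemic exposure ∝ 1/CL: fold-change = 1 / 3.25 = 0.31.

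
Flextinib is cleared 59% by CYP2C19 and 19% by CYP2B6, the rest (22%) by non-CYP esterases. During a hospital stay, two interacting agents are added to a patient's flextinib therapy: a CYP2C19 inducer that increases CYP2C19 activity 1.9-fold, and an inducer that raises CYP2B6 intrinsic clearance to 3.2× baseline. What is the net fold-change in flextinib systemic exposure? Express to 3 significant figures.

CYP2C19: 0.59 × 1.9 = 1.121
CYP2B6: 0.19 × 3.2 = 0.608
Other: 0.22 (unchanged)
Relative clearance = 1.121 + 0.608 + 0.22 = 1.949.
Systemic exposure ∝ 1/CL: fold-change = 1 / 1.949 = 0.513.

0.513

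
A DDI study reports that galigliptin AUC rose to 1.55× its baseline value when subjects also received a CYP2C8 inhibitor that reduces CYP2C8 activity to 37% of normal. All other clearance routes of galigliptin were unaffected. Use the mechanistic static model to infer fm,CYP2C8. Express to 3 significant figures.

CL'/CL = 1 / 1.55 = 0.6452
0.37·fm + (1 − fm) = 0.6452
fm = (0.6452 − 1) / (0.37 − 1) = 0.563

0.563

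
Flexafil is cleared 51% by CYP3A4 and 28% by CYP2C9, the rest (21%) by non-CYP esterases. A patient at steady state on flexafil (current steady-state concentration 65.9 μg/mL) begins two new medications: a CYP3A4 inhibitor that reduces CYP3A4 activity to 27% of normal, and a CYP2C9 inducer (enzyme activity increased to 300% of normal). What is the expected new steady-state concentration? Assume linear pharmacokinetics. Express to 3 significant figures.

55.5 μg/mL

The CYP3A4 pathway (51% of clearance) drops to 0.27× activity: 0.51 × 0.27 = 0.1377.
The CYP2C9 pathway (28% of clearance) is boosted to 3× activity: 0.28 × 3 = 0.84.
Non-CYP routes (21%) are unchanged.
Relative clearance = 0.1377 + 0.84 + 0.21 = 1.1877.
New steady-state concentration = 65.9 / 1.1877 = 55.5 μg/mL (concentration scales inversely with clearance).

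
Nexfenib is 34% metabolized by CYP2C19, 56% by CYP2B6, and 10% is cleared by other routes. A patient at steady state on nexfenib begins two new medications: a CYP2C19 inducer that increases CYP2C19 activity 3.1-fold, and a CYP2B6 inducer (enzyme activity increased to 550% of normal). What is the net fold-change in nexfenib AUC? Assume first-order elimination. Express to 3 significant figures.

0.236

The CYP2C19 pathway (34% of clearance) increases to 3.1× activity: 0.34 × 3.1 = 1.054.
The CYP2B6 pathway (56% of clearance) is boosted to 5.5× activity: 0.56 × 5.5 = 3.08.
Non-CYP routes (10%) are unchanged.
CL_new/CL_old = 1.054 + 3.08 + 0.1 = 4.234.
AUC ∝ 1/CL: fold-change = 1 / 4.234 = 0.236.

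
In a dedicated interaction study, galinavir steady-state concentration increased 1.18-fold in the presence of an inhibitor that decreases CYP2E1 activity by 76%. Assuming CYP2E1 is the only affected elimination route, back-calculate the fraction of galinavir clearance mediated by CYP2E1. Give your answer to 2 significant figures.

Write x for the fraction cleared via CYP2E1. The observed steady-state concentration change means clearance fell to 1/1.18 = 0.8475 of baseline.
Setting x·0.24 + (1 − x) = 0.8475 and solving: x = (0.8475 − 1)/(0.24 − 1) = 0.20.

0.20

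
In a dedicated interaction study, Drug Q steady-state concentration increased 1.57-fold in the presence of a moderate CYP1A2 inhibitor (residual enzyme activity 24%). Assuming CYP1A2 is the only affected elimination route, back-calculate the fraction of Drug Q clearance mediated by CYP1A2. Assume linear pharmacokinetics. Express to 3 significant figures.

Write x for the fraction cleared via CYP1A2. The observed steady-state concentration change means clearance fell to 1/1.57 = 0.6369 of baseline.
Only the CYP1A2 route changed, so 0.6369 = x·0.24 + (1 − x), giving x = 0.478.

0.478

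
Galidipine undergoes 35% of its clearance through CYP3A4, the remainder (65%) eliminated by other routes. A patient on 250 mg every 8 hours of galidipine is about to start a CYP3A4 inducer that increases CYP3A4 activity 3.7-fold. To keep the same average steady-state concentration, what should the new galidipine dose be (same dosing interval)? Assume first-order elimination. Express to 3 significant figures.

The CYP3A4 pathway (35% of clearance) increases to 3.7× activity: 0.35 × 3.7 = 1.295.
The remaining 65% of clearance is unaffected.
Relative clearance = 1.295 + 0.65 = 1.945.
Exposure is unchanged when dose changes in proportion to clearance. New dose = 250 mg × 1.945 = 486 mg.

486 mg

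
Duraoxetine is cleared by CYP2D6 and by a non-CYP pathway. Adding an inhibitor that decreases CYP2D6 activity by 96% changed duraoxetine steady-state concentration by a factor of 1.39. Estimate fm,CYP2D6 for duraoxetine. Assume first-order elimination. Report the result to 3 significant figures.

0.292

Write x for the fraction cleared via CYP2D6. The observed steady-state concentration change means clearance fell to 1/1.39 = 0.7194 of baseline.
Setting x·0.04 + (1 − x) = 0.7194 and solving: x = (0.7194 − 1)/(0.04 − 1) = 0.292.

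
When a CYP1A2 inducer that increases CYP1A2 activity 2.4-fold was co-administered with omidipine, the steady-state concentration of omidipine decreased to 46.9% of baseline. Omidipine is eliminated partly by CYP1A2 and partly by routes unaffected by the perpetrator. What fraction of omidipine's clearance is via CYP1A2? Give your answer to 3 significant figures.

Let fm be the CYP1A2 fraction. New clearance relative to baseline = fm × 2.4 + (1 − fm).
Steady-state concentration ratio = 1 / (new CL fraction), so new CL fraction = 1 / 0.469 = 2.132.
fm × 2.4 + 1 − fm = 2.132  ⇒  fm × (2.4 − 1) = 1.132  ⇒  fm = 0.809.

0.809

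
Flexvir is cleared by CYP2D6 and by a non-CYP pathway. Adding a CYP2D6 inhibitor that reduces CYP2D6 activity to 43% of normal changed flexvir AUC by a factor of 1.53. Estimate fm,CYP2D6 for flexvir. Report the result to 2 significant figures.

Write x for the fraction cleared via CYP2D6. The observed AUC change means clearance fell to 1/1.53 = 0.6536 of baseline.
Setting x·0.43 + (1 − x) = 0.6536 and solving: x = (0.6536 − 1)/(0.43 − 1) = 0.61.

0.61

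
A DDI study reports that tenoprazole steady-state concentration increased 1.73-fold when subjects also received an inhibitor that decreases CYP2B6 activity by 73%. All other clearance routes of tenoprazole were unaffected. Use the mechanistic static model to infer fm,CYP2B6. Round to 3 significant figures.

0.578

Let fm be the CYP2B6 fraction. New clearance relative to baseline = fm × 0.27 + (1 − fm).
Steady-state concentration ratio = 1 / (new CL fraction), so new CL fraction = 1 / 1.73 = 0.578.
fm × 0.27 + 1 − fm = 0.578  ⇒  fm × (0.27 − 1) = −0.422  ⇒  fm = 0.578.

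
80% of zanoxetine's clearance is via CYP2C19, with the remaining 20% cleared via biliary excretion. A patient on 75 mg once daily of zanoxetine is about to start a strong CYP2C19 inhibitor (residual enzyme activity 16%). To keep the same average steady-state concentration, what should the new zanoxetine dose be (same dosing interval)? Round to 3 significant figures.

24.6 mg

The CYP2C19 pathway (80% of clearance) is reduced to 0.16× activity: 0.8 × 0.16 = 0.128.
The remaining 20% of clearance is unaffected.
CL_new/CL_old = 0.128 + 0.2 = 0.328.
Css,avg = (dose rate)/CL, so holding Css fixed requires dose ∝ CL: 75 × 0.328 = 24.6 mg.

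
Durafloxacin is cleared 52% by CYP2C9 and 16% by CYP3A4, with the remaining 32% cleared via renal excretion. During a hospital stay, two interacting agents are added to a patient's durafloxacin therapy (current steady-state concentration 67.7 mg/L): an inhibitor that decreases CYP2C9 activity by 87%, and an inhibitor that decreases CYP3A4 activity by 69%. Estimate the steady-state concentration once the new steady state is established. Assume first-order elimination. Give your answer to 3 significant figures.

CYP2C9: 0.52 × 0.13 = 0.0676
CYP3A4: 0.16 × 0.31 = 0.0496
Other: 0.32 (unchanged)
New clearance relative to baseline: 0.0676 + 0.0496 + 0.32 = 0.4372.
Steady-state concentration ∝ 1/CL: new value = 67.7 / 0.4372 = 155 mg/L.

155 mg/L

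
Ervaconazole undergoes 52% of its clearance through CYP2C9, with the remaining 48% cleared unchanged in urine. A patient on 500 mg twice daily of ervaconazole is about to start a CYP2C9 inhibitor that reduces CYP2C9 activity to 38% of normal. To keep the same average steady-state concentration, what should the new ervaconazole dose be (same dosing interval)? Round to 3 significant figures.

CYP2C9: 0.52 × 0.38 = 0.1976
Other: 0.48 (unchanged)
New clearance relative to baseline: 0.1976 + 0.48 = 0.6776.
To maintain the same steady-state level, dose must scale with clearance: new dose = 500 × 0.6776 = 339 mg.

339 mg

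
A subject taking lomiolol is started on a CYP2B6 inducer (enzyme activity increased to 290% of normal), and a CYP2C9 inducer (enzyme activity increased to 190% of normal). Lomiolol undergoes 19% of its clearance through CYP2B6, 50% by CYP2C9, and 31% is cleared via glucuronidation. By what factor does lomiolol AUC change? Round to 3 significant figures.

CYP2B6: 0.19 × 2.9 = 0.551
CYP2C9: 0.5 × 1.9 = 0.95
Other: 0.31 (unchanged)
CL_new/CL_old = 0.551 + 0.95 + 0.31 = 1.811.
Because AUC varies inversely with clearance, the combined effect is 1 / 1.811 = 0.552.

0.552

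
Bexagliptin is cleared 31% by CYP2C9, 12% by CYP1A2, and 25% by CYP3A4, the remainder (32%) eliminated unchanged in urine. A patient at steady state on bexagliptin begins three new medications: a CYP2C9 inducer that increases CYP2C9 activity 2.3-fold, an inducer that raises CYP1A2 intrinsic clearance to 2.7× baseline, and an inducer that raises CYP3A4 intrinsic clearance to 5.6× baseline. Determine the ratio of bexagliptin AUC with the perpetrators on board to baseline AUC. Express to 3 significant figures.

The CYP2C9 pathway (31% of clearance) rises to 2.3× activity: 0.31 × 2.3 = 0.713.
The CYP1A2 pathway (12% of clearance) is boosted to 2.7× activity: 0.12 × 2.7 = 0.324.
The CYP3A4 pathway (25% of clearance) increases to 5.6× activity: 0.25 × 5.6 = 1.4.
The remaining 32% of clearance is unaffected.
Relative clearance = 0.713 + 0.324 + 1.4 + 0.32 = 2.757.
Because AUC varies inversely with clearance, the combined effect is 1 / 2.757 = 0.363.

0.363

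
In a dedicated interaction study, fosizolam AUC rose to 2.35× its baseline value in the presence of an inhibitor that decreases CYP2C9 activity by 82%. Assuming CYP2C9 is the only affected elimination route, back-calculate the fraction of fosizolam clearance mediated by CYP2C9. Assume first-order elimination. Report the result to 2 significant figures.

0.70

Let fm be the CYP2C9 fraction. New clearance relative to baseline = fm × 0.18 + (1 − fm).
AUC ratio = 1 / (new CL fraction), so new CL fraction = 1 / 2.35 = 0.4255.
fm × 0.18 + 1 − fm = 0.4255  ⇒  fm × (0.18 − 1) = −0.5745  ⇒  fm = 0.70.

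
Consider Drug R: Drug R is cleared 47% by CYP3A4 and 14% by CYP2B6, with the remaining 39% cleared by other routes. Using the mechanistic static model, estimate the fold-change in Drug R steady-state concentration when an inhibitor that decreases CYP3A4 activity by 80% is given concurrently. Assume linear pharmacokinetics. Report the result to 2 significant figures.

1.6

CYP3A4: 0.47 × 0.2 = 0.094
CYP2B6: 0.14 (unchanged)
Other: 0.39 (unchanged)
CL_new/CL_old = 0.094 + 0.14 + 0.39 = 0.624.
Steady-state concentration is inversely proportional to clearance, so the fold-change is 1 / 0.624 = 1.6.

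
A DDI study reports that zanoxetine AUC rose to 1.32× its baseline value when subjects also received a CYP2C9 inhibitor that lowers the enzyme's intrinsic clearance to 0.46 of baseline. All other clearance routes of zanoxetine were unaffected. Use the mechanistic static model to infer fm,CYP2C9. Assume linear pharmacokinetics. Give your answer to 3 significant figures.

Call the CYP2C9 fraction fm. After the interaction, CL_new/CL_old = fm × 0.46 + (1 − fm).
AUC ratio = 1 / (new CL fraction), so new CL fraction = 1 / 1.32 = 0.7576.
fm × 0.46 + 1 − fm = 0.7576  ⇒  fm × (0.46 − 1) = −0.2424  ⇒  fm = 0.449.

0.449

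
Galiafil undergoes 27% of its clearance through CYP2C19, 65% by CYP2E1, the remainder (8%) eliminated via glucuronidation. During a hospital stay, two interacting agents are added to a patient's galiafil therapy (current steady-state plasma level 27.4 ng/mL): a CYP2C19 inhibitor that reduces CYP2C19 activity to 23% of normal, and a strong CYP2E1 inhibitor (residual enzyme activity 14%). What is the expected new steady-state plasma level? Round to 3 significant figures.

The CYP2C19 pathway (27% of clearance) falls to 0.23× activity: 0.27 × 0.23 = 0.0621.
The CYP2E1 pathway (65% of clearance) falls to 0.14× activity: 0.65 × 0.14 = 0.091.
Non-CYP routes (8%) are unchanged.
CL_new/CL_old = 0.0621 + 0.091 + 0.08 = 0.2331.
Steady-state plasma level ∝ 1/CL: new value = 27.4 / 0.2331 = 118 ng/mL.

118 ng/mL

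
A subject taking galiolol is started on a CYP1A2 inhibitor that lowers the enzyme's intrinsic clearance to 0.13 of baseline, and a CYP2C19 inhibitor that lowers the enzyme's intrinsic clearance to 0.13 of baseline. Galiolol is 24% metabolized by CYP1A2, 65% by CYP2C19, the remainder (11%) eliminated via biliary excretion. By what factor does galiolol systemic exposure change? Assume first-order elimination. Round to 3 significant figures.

CYP1A2: 0.24 × 0.13 = 0.0312
CYP2C19: 0.65 × 0.13 = 0.0845
Other: 0.11 (unchanged)
CL_new/CL_old = 0.0312 + 0.0845 + 0.11 = 0.2257.
Net systemic exposure ratio = 1 / 0.2257 = 4.43.

4.43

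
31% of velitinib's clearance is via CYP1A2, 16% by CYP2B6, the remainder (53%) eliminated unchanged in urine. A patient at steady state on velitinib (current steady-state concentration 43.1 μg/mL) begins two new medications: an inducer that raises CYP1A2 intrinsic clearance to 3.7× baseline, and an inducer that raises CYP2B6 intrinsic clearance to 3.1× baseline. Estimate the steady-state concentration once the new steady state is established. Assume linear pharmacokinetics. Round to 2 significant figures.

20 μg/mL

CYP1A2: 0.31 × 3.7 = 1.147
CYP2B6: 0.16 × 3.1 = 0.496
Other: 0.53 (unchanged)
Relative clearance = 1.147 + 0.496 + 0.53 = 2.173.
Dividing the baseline by the relative clearance: 43.1 / 2.173 = 20 μg/mL.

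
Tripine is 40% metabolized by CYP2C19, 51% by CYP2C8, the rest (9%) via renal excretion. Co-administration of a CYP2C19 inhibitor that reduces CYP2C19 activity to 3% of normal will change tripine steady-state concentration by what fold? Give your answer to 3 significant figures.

The CYP2C19 pathway (40% of clearance) is reduced to 0.03× activity: 0.4 × 0.03 = 0.012.
CYP2C8 (51%) and the residual 9% are unaffected.
New clearance relative to baseline: 0.012 + 0.51 + 0.09 = 0.612.
Steady-state concentration ratio = CL_old/CL_new = 1 / 0.612 = 1.63.

1.63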